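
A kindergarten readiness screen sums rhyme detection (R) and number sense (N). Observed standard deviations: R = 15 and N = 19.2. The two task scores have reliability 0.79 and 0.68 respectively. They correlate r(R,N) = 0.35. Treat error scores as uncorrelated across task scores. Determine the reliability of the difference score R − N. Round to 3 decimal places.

0.579

Var(R−N) = 15² + 19.2² − 2·15·19.2·0.35 = 593.64 − 201.6 = 392.04.
With uncorrelated errors the cross-covariances are all true-score covariance, so they carry over unchanged; only the diagonal terms shrink to ρᵢσᵢ².
True-score variance = [15²·0.79 + 19.2²·0.68] − 201.6 = 428.425 − 201.6 = 226.825.
Reliability = 226.825 / 392.04 = 0.579.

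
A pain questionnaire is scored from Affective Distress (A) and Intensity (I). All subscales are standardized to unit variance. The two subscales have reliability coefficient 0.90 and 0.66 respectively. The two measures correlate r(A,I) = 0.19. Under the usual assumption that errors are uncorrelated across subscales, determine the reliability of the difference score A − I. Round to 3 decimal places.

0.728

Var(A−I) = 1 + 1 − 2·0.19 = 2 − 0.38 = 1.62.
Because errors are independent across components, Cov(Tᵢ,Tⱼ) = Cov(Xᵢ,Xⱼ); the off-diagonal part of the true-score variance is the same as above.
True-score variance = [0.90 + 0.66] − 0.38 = 1.56 − 0.38 = 1.18.
Reliability = 1.18 / 1.62 = 0.728.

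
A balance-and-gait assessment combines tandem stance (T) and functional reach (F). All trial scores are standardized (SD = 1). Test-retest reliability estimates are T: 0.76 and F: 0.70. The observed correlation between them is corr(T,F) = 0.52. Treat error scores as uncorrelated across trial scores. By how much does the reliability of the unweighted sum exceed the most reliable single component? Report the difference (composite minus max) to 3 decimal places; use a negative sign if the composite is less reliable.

Var(sum) = 2 + 1.04 = 3.04; true-score variance = 1.46 + 1.04 = 2.5; composite reliability = 0.8224.
Max component reliability = 0.7600.
Difference = 0.8224 − 0.7600 = 0.062.

0.062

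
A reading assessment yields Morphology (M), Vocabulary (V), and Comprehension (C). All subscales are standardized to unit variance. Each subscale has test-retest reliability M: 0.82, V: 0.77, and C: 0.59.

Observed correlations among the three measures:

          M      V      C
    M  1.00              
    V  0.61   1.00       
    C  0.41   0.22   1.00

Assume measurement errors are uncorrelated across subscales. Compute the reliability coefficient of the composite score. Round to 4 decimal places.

Var(M+V+C) = 3 + 2·[0.61 + 0.41 + 0.22] = 3 + 2.48 = 5.48.
With uncorrelated errors the cross-covariances are all true-score covariance, so they carry over unchanged; only the diagonal terms shrink to ρᵢσᵢ².
True-score variance = [0.82 + 0.77 + 0.59] + 2.48 = 2.18 + 2.48 = 4.66.
Reliability = 4.66 / 5.48 = 0.8504.

0.8504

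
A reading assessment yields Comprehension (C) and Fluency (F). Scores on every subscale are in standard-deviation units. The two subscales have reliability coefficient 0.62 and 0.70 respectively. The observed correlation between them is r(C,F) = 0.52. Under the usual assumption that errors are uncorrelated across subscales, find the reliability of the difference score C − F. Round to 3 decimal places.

Var(C−F) = 1 + 1 − 2·0.52 = 2 − 1.04 = 0.96.
Under uncorrelated errors the observed covariances equal the true-score covariances, so only the own-variance terms attenuate.
True-score variance = [0.62 + 0.70] − 1.04 = 1.32 − 1.04 = 0.28.
Reliability = 0.28 / 0.96 = 0.292.

0.292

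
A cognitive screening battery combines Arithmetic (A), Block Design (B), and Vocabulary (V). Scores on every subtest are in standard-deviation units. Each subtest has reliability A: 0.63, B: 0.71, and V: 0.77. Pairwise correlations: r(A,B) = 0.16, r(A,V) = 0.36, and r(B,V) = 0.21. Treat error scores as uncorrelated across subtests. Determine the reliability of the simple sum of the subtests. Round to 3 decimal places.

Var(A+B+V) = 3 + 2·[0.16 + 0.36 + 0.21] = 3 + 1.46 = 4.46.
With uncorrelated errors the cross-covariances are all true-score covariance, so they carry over unchanged; only the diagonal terms shrink to ρᵢσᵢ².
True-score variance = [0.63 + 0.71 + 0.77] + 1.46 = 2.11 + 1.46 = 3.57.
Reliability = 3.57 / 4.46 = 0.800.

0.800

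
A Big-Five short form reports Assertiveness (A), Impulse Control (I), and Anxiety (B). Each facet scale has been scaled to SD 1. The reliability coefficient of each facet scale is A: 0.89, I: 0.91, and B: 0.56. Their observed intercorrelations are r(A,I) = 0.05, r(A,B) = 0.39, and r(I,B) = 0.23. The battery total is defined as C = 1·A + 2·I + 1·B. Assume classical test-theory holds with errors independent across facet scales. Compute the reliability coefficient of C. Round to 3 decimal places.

0.885

Var(C) = 1 + 2² + 1 + 2·[2·0.05 + 0.39 + 2·0.23] = 6 + 1.9 = 7.9.
With uncorrelated errors the cross-covariances are all true-score covariance, so they carry over unchanged; only the diagonal terms shrink to ρᵢσᵢ².
True-score variance = [0.89 + 2²·0.91 + 0.56] + 1.9 = 5.09 + 1.9 = 6.99.
Reliability = 6.99 / 7.9 = 0.885.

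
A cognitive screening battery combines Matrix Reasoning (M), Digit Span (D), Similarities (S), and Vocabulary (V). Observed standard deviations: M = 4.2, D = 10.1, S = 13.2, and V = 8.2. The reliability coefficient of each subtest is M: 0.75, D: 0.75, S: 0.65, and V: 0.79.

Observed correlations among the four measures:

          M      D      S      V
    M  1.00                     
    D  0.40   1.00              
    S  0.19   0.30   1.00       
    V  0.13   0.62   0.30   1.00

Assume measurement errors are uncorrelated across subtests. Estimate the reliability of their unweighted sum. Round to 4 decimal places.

Var(M+D+S+V) = 4.2² + 10.1² + 13.2² + 8.2² + 2·[4.2·10.1·0.40 + 4.2·13.2·0.19 + 4.2·8.2·0.13 + 10.1·13.2·0.30 + 10.1·8.2·0.62 + 13.2·8.2·0.30] = 361.13 + 311.59 = 672.72.
Under uncorrelated errors the observed covariances equal the true-score covariances, so only the own-variance terms attenuate.
True-score variance = [4.2²·0.75 + 10.1²·0.75 + 13.2²·0.65 + 8.2²·0.79] + 311.59 = 256.113 + 311.59 = 567.703.
Reliability = 567.703 / 672.72 = 0.8439.

0.8439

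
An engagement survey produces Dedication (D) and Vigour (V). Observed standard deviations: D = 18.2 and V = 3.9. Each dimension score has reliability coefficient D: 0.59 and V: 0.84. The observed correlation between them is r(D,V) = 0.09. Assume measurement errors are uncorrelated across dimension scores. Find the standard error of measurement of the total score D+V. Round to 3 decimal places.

Var(total) = 346.45 + 12.7764 = 359.226.
True-score variance = 208.208 + 12.7764 = 220.984, so reliability = 0.6152.
Error variance = 359.226 − 220.984 = 138.242; SEM = √138.242 = 11.758.

11.758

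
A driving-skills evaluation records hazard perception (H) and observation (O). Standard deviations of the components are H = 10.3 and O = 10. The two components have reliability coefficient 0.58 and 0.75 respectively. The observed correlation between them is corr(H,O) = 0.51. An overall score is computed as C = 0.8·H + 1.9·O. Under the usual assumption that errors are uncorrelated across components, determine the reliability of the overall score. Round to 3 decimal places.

0.798

Var(C) = 0.8²·10.3² + 1.9²·10² + 2·[1.52·10.3·10·0.51] = 428.898 + 159.691 = 588.589.
Because errors are independent across components, Cov(Tᵢ,Tⱼ) = Cov(Xᵢ,Xⱼ); the off-diagonal part of the true-score variance is the same as above.
True-score variance = [0.8²·10.3²·0.58 + 1.9²·10²·0.75] + 159.691 = 310.131 + 159.691 = 469.822.
Reliability = 469.822 / 588.589 = 0.798.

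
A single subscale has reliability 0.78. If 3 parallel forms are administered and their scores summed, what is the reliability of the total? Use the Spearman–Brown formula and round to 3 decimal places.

0.914

ρ_k = kρ / (1 + (k−1)ρ) = 3·0.78 / (1 + 2·0.78) = 2.340 / 2.560 = 0.914.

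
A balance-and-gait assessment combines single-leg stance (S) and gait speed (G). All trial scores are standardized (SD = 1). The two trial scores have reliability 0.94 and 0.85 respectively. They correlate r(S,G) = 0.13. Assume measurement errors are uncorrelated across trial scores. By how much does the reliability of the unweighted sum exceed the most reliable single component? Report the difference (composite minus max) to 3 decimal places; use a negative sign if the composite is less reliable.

Var(sum) = 2 + 0.26 = 2.26; true-score variance = 1.79 + 0.26 = 2.05; composite reliability = 0.9071.
Max component reliability = 0.9400.
Difference = 0.9071 − 0.9400 = -0.033.

-0.033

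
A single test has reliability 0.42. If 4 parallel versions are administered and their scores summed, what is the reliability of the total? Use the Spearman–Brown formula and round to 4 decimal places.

0.7434

ρ_k = kρ / (1 + (k−1)ρ) = 4·0.42 / (1 + 3·0.42) = 1.680 / 2.260 = 0.7434.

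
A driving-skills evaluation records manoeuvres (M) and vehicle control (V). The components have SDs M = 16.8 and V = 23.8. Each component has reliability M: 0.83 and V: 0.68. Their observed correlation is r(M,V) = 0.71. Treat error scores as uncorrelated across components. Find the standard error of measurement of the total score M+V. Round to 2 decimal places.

15.14

Var(total) = 848.68 + 567.773 = 1416.45.
True-score variance = 619.438 + 567.773 = 1187.21, so reliability = 0.8382.
Error variance = 1416.45 − 1187.21 = 229.242; SEM = √229.242 = 15.14.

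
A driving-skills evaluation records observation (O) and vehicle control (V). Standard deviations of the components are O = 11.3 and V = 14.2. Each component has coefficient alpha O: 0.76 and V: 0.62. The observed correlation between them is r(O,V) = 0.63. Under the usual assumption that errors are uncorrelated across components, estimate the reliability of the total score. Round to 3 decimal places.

Var(O+V) = 11.3² + 14.2² + 2·[11.3·14.2·0.63] = 329.33 + 202.18 = 531.51.
Under uncorrelated errors the observed covariances equal the true-score covariances, so only the own-variance terms attenuate.
True-score variance = [11.3²·0.76 + 14.2²·0.62] + 202.18 = 222.061 + 202.18 = 424.241.
Reliability = 424.241 / 531.51 = 0.798.

0.798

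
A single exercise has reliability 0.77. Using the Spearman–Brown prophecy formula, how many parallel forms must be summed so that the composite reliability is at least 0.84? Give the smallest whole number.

2

k ≥ ρ*(1−ρ₁)/(ρ₁(1−ρ*)) = 0.84·0.23 / (0.77·0.16) = 1.568.
Smallest integer k = 2.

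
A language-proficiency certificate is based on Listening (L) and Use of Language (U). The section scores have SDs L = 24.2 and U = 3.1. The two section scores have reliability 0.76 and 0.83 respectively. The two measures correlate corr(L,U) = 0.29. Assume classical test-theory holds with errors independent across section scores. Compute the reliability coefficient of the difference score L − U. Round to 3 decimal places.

Var(L−U) = 24.2² + 3.1² − 2·24.2·3.1·0.29 = 595.25 − 43.5116 = 551.738.
Because errors are independent across components, Cov(Tᵢ,Tⱼ) = Cov(Xᵢ,Xⱼ); the off-diagonal part of the true-score variance is the same as above.
True-score variance = [24.2²·0.76 + 3.1²·0.83] − 43.5116 = 453.063 − 43.5116 = 409.551.
Reliability = 409.551 / 551.738 = 0.742.

0.742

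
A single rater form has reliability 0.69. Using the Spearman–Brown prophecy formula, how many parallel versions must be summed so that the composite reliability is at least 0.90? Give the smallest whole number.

k ≥ ρ*(1−ρ₁)/(ρ₁(1−ρ*)) = 0.90·0.31 / (0.69·0.10) = 4.043.
Smallest integer k = 5.

5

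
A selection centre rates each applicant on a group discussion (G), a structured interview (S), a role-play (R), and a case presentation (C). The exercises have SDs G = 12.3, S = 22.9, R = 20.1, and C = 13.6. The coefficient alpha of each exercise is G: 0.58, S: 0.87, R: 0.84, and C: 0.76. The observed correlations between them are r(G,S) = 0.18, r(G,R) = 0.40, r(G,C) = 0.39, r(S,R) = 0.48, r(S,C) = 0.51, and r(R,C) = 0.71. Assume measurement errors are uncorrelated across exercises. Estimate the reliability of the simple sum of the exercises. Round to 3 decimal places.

Var(G+S+R+C) = 12.3² + 22.9² + 20.1² + 13.6² + 2·[12.3·22.9·0.18 + 12.3·20.1·0.40 + 12.3·13.6·0.39 + 22.9·20.1·0.48 + 22.9·13.6·0.51 + 20.1·13.6·0.71] = 1264.67 + 1577.38 = 2842.05.
Under uncorrelated errors the observed covariances equal the true-score covariances, so only the own-variance terms attenuate.
True-score variance = [12.3²·0.58 + 22.9²·0.87 + 20.1²·0.84 + 13.6²·0.76] + 1577.38 = 1023.92 + 1577.38 = 2601.3.
Reliability = 2601.3 / 2842.05 = 0.915.

0.915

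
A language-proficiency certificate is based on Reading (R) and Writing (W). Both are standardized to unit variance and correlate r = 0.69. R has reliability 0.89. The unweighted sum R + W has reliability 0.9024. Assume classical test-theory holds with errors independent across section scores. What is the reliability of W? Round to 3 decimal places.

Var(R+W) = 2 + 2·0.69 = 3.380.
True-score variance = ρ_R + ρ_W + 2·0.69, so 0.9024 = (0.89 + ρ_W + 1.38) / 3.380.
ρ_W = 0.9024·3.380 − 0.89 − 1.38 = 0.780.

0.780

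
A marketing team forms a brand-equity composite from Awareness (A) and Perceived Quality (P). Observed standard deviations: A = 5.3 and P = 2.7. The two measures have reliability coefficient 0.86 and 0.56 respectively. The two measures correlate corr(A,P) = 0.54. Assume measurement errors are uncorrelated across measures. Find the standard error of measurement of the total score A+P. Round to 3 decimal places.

2.672

Var(total) = 35.38 + 15.4548 = 50.8348.
True-score variance = 28.2398 + 15.4548 = 43.6946, so reliability = 0.8595.
Error variance = 50.8348 − 43.6946 = 7.1402; SEM = √7.1402 = 2.672.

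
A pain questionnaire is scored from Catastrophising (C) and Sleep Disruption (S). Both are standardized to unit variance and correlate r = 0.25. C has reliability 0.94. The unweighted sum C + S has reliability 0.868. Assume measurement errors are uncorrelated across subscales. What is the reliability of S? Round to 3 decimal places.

Var(C+S) = 2 + 2·0.25 = 2.500.
True-score variance = ρ_C + ρ_S + 2·0.25, so 0.868 = (0.94 + ρ_S + 0.50) / 2.500.
ρ_S = 0.868·2.500 − 0.94 − 0.50 = 0.730.

0.730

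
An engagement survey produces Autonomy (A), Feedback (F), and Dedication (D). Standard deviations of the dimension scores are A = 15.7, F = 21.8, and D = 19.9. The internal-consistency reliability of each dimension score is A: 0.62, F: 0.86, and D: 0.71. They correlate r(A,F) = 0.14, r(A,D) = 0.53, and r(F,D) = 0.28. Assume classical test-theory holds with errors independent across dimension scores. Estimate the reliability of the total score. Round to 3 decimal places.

0.846

Var(A+F+D) = 15.7² + 21.8² + 19.9² + 2·[15.7·21.8·0.14 + 15.7·19.9·0.53 + 21.8·19.9·0.28] = 1117.74 + 669.948 = 1787.69.
With uncorrelated errors the cross-covariances are all true-score covariance, so they carry over unchanged; only the diagonal terms shrink to ρᵢσᵢ².
True-score variance = [15.7²·0.62 + 21.8²·0.86 + 19.9²·0.71] + 669.948 = 842.697 + 669.948 = 1512.65.
Reliability = 1512.65 / 1787.69 = 0.846.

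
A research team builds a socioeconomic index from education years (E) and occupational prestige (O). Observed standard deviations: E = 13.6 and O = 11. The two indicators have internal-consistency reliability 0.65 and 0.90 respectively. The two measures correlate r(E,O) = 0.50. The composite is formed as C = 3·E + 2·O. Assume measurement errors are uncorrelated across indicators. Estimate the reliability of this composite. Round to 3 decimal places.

0.793

Var(C) = 3²·13.6² + 2²·11² + 2·[6·13.6·11·0.50] = 2148.64 + 897.6 = 3046.24.
Because errors are independent across components, Cov(Tᵢ,Tⱼ) = Cov(Xᵢ,Xⱼ); the off-diagonal part of the true-score variance is the same as above.
True-score variance = [3²·13.6²·0.65 + 2²·11²·0.90] + 897.6 = 1517.62 + 897.6 = 2415.22.
Reliability = 2415.22 / 3046.24 = 0.793.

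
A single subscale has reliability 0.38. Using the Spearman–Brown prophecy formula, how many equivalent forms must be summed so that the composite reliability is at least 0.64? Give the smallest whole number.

3

k ≥ ρ*(1−ρ₁)/(ρ₁(1−ρ*)) = 0.64·0.62 / (0.38·0.36) = 2.901.
Smallest integer k = 3.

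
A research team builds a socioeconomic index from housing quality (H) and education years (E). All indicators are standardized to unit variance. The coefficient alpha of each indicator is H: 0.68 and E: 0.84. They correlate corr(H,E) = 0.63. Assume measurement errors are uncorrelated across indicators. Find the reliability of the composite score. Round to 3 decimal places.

0.853

Var(H+E) = 2 + 2·[0.63] = 2 + 1.26 = 3.26.
Because errors are independent across components, Cov(Tᵢ,Tⱼ) = Cov(Xᵢ,Xⱼ); the off-diagonal part of the true-score variance is the same as above.
True-score variance = [0.68 + 0.84] + 1.26 = 1.52 + 1.26 = 2.78.
Reliability = 2.78 / 3.26 = 0.853.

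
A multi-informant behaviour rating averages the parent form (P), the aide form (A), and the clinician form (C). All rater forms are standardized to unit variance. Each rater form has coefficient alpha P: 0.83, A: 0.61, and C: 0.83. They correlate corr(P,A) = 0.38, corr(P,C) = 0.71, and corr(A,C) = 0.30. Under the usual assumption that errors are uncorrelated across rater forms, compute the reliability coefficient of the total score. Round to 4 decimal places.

Var(P+A+C) = 3 + 2·[0.38 + 0.71 + 0.30] = 3 + 2.78 = 5.78.
Because errors are independent across components, Cov(Tᵢ,Tⱼ) = Cov(Xᵢ,Xⱼ); the off-diagonal part of the true-score variance is the same as above.
True-score variance = [0.83 + 0.61 + 0.83] + 2.78 = 2.27 + 2.78 = 5.05.
Reliability = 5.05 / 5.78 = 0.8737.

0.8737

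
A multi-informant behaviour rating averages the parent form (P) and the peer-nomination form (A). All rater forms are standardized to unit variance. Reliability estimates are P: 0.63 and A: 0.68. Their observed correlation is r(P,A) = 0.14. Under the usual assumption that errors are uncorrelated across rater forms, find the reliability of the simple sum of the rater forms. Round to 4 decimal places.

Var(P+A) = 2 + 2·[0.14] = 2 + 0.28 = 2.28.
Under uncorrelated errors the observed covariances equal the true-score covariances, so only the own-variance terms attenuate.
True-score variance = [0.63 + 0.68] + 0.28 = 1.31 + 0.28 = 1.59.
Reliability = 1.59 / 2.28 = 0.6974.

0.6974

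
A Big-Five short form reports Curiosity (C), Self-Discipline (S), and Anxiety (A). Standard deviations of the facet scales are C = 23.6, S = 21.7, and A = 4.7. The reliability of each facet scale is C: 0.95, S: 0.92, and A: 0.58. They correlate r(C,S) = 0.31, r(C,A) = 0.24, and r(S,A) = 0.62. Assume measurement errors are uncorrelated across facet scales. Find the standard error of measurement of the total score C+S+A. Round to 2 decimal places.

8.65

Var(total) = 1049.94 + 497.224 = 1547.16.
True-score variance = 975.143 + 497.224 = 1472.37, so reliability = 0.9517.
Error variance = 1547.16 − 1472.37 = 74.797; SEM = √74.797 = 8.65.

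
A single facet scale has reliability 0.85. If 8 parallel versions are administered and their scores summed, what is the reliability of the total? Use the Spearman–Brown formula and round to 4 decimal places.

ρ_k = kρ / (1 + (k−1)ρ) = 8·0.85 / (1 + 7·0.85) = 6.800 / 6.950 = 0.9784.

0.9784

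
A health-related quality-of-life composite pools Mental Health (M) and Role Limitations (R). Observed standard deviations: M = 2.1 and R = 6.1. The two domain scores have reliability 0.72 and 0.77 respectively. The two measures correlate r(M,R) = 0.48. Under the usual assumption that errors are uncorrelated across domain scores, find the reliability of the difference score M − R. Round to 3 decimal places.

0.666

Var(M−R) = 2.1² + 6.1² − 2·2.1·6.1·0.48 = 41.62 − 12.2976 = 29.3224.
Under uncorrelated errors the observed covariances equal the true-score covariances, so only the own-variance terms attenuate.
True-score variance = [2.1²·0.72 + 6.1²·0.77] − 12.2976 = 31.8269 − 12.2976 = 19.5293.
Reliability = 19.5293 / 29.3224 = 0.666.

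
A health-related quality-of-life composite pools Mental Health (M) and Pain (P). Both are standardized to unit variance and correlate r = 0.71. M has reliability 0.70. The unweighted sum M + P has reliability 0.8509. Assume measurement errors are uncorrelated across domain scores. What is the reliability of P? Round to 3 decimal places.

0.790

Var(M+P) = 2 + 2·0.71 = 3.420.
True-score variance = ρ_M + ρ_P + 2·0.71, so 0.8509 = (0.70 + ρ_P + 1.42) / 3.420.
ρ_P = 0.8509·3.420 − 0.70 − 1.42 = 0.790.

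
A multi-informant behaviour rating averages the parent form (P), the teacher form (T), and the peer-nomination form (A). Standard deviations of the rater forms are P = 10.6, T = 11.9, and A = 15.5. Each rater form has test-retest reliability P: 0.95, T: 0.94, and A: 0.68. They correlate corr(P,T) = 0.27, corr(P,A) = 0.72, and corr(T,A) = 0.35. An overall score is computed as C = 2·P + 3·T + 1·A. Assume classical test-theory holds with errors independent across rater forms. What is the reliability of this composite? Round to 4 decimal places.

0.9456

Var(C) = 2²·10.6² + 3²·11.9² + 15.5² + 2·[6·10.6·11.9·0.27 + 2·10.6·15.5·0.72 + 3·11.9·15.5·0.35] = 1964.18 + 1269.22 = 3233.4.
Because errors are independent across components, Cov(Tᵢ,Tⱼ) = Cov(Xᵢ,Xⱼ); the off-diagonal part of the true-score variance is the same as above.
True-score variance = [2²·10.6²·0.95 + 3²·11.9²·0.94 + 15.5²·0.68] + 1269.22 = 1788.36 + 1269.22 = 3057.58.
Reliability = 3057.58 / 3233.4 = 0.9456.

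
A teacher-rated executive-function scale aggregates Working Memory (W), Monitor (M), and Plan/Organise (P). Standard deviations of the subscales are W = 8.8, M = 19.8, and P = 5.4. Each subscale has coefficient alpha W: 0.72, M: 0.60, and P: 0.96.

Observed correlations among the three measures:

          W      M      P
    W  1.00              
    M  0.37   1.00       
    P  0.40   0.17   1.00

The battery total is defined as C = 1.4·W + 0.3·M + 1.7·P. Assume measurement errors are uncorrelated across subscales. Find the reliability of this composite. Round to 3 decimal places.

Var(C) = 1.4²·8.8² + 0.3²·19.8² + 1.7²·5.4² + 2·[0.42·8.8·19.8·0.37 + 2.38·8.8·5.4·0.40 + 0.51·19.8·5.4·0.17] = 271.338 + 163.172 = 434.51.
Because errors are independent across components, Cov(Tᵢ,Tⱼ) = Cov(Xᵢ,Xⱼ); the off-diagonal part of the true-score variance is the same as above.
True-score variance = [1.4²·8.8²·0.72 + 0.3²·19.8²·0.60 + 1.7²·5.4²·0.96] + 163.172 = 211.355 + 163.172 = 374.527.
Reliability = 374.527 / 434.51 = 0.862.

0.862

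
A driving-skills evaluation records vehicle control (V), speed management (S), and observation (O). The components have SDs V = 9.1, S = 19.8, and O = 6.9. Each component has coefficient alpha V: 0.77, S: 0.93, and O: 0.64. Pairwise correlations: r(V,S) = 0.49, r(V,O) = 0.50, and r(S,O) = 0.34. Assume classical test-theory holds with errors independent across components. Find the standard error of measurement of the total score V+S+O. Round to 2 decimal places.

Var(total) = 522.46 + 332.268 = 854.728.
True-score variance = 458.831 + 332.268 = 791.099, so reliability = 0.9256.
Error variance = 854.728 − 791.099 = 63.6287; SEM = √63.6287 = 7.98.

7.98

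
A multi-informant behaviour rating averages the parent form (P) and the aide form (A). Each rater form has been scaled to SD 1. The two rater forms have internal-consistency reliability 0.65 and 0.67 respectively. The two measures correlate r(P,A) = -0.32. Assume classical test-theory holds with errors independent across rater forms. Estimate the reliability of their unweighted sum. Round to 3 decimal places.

Var(P+A) = 2 + 2·[(-0.32)] = 2 − 0.64 = 1.36.
Under uncorrelated errors the observed covariances equal the true-score covariances, so only the own-variance terms attenuate.
True-score variance = [0.65 + 0.67] − 0.64 = 1.32 − 0.64 = 0.68.
Reliability = 0.68 / 1.36 = 0.500.

0.500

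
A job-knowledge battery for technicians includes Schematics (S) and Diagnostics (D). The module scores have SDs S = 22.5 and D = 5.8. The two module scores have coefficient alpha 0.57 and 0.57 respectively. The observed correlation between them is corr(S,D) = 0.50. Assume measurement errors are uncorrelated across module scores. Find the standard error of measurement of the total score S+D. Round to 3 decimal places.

Var(total) = 539.89 + 130.5 = 670.39.
True-score variance = 307.737 + 130.5 = 438.237, so reliability = 0.6537.
Error variance = 670.39 − 438.237 = 232.153; SEM = √232.153 = 15.237.

15.237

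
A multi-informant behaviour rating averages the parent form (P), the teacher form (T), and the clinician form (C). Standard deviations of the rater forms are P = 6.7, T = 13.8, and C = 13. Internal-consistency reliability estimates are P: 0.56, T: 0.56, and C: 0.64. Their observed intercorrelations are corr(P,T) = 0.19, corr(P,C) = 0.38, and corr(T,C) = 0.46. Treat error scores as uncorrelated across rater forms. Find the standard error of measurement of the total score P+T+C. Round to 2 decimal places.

Var(total) = 404.33 + 266.379 = 670.709.
True-score variance = 239.945 + 266.379 = 506.324, so reliability = 0.7549.
Error variance = 670.709 − 506.324 = 164.385; SEM = √164.385 = 12.82.

12.82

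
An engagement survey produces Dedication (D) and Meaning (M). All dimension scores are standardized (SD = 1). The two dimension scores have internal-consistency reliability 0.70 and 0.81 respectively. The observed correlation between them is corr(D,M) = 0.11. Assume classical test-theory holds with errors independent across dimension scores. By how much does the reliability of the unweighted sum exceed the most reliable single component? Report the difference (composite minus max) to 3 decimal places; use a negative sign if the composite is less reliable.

Var(sum) = 2 + 0.22 = 2.22; true-score variance = 1.51 + 0.22 = 1.73; composite reliability = 0.7793.
Max component reliability = 0.8100.
Difference = 0.7793 − 0.8100 = -0.031.

-0.031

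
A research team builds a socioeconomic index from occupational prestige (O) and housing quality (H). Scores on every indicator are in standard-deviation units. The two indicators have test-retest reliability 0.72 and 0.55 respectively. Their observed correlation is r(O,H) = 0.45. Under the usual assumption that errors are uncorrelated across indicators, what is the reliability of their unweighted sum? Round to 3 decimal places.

Var(O+H) = 2 + 2·[0.45] = 2 + 0.9 = 2.9.
Under uncorrelated errors the observed covariances equal the true-score covariances, so only the own-variance terms attenuate.
True-score variance = [0.72 + 0.55] + 0.9 = 1.27 + 0.9 = 2.17.
Reliability = 2.17 / 2.9 = 0.748.

0.748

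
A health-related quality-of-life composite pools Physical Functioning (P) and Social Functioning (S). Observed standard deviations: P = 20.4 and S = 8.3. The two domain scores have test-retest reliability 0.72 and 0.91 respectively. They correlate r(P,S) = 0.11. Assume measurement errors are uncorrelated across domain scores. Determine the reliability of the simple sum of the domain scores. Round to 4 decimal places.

0.7650

Var(P+S) = 20.4² + 8.3² + 2·[20.4·8.3·0.11] = 485.05 + 37.2504 = 522.3.
With uncorrelated errors the cross-covariances are all true-score covariance, so they carry over unchanged; only the diagonal terms shrink to ρᵢσᵢ².
True-score variance = [20.4²·0.72 + 8.3²·0.91] + 37.2504 = 362.325 + 37.2504 = 399.575.
Reliability = 399.575 / 522.3 = 0.7650.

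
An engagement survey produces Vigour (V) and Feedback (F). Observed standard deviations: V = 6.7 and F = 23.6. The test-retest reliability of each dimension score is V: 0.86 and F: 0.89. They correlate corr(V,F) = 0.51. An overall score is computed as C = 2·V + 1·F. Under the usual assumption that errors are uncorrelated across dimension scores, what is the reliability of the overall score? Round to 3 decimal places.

0.918

Var(C) = 2²·6.7² + 23.6² + 2·[2·6.7·23.6·0.51] = 736.52 + 322.565 = 1059.08.
With uncorrelated errors the cross-covariances are all true-score covariance, so they carry over unchanged; only the diagonal terms shrink to ρᵢσᵢ².
True-score variance = [2²·6.7²·0.86 + 23.6²·0.89] + 322.565 = 650.116 + 322.565 = 972.681.
Reliability = 972.681 / 1059.08 = 0.918.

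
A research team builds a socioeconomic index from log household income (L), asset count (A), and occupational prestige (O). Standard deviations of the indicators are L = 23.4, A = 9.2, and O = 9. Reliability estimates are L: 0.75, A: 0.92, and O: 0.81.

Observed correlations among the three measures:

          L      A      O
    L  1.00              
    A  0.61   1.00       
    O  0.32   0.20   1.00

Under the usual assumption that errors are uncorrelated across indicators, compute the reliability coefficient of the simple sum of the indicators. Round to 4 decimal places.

Var(L+A+O) = 23.4² + 9.2² + 9² + 2·[23.4·9.2·0.61 + 23.4·9·0.32 + 9.2·9·0.20] = 713.2 + 430.546 = 1143.75.
Because errors are independent across components, Cov(Tᵢ,Tⱼ) = Cov(Xᵢ,Xⱼ); the off-diagonal part of the true-score variance is the same as above.
True-score variance = [23.4²·0.75 + 9.2²·0.92 + 9²·0.81] + 430.546 = 554.149 + 430.546 = 984.694.
Reliability = 984.694 / 1143.75 = 0.8609.

0.8609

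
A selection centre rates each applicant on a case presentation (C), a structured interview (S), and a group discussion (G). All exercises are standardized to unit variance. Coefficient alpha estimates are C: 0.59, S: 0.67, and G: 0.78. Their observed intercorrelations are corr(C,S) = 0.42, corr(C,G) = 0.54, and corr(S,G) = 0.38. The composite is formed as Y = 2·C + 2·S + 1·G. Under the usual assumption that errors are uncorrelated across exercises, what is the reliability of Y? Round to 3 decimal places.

Var(Y) = 2² + 2² + 1 + 2·[4·0.42 + 2·0.54 + 2·0.38] = 9 + 7.04 = 16.04.
Under uncorrelated errors the observed covariances equal the true-score covariances, so only the own-variance terms attenuate.
True-score variance = [2²·0.59 + 2²·0.67 + 0.78] + 7.04 = 5.82 + 7.04 = 12.86.
Reliability = 12.86 / 16.04 = 0.802.

0.802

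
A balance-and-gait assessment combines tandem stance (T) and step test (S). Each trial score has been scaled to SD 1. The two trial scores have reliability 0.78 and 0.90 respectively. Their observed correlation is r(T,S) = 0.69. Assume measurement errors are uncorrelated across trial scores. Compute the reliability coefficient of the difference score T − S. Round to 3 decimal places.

0.484

Var(T−S) = 1 + 1 − 2·0.69 = 2 − 1.38 = 0.62.
Under uncorrelated errors the observed covariances equal the true-score covariances, so only the own-variance terms attenuate.
True-score variance = [0.78 + 0.90] − 1.38 = 1.68 − 1.38 = 0.3.
Reliability = 0.3 / 0.62 = 0.484.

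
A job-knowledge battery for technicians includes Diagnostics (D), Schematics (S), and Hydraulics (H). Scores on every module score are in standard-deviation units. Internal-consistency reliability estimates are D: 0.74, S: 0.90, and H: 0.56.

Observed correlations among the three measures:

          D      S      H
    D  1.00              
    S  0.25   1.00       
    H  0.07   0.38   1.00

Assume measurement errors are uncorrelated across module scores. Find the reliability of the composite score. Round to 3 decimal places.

0.818

Var(D+S+H) = 3 + 2·[0.25 + 0.07 + 0.38] = 3 + 1.4 = 4.4.
With uncorrelated errors the cross-covariances are all true-score covariance, so they carry over unchanged; only the diagonal terms shrink to ρᵢσᵢ².
True-score variance = [0.74 + 0.90 + 0.56] + 1.4 = 2.2 + 1.4 = 3.6.
Reliability = 3.6 / 4.4 = 0.818.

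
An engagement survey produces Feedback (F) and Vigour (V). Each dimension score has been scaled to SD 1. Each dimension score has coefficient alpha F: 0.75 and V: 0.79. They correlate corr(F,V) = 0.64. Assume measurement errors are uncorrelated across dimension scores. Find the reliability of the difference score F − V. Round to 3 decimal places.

0.361

Var(F−V) = 1 + 1 − 2·0.64 = 2 − 1.28 = 0.72.
With uncorrelated errors the cross-covariances are all true-score covariance, so they carry over unchanged; only the diagonal terms shrink to ρᵢσᵢ².
True-score variance = [0.75 + 0.79] − 1.28 = 1.54 − 1.28 = 0.26.
Reliability = 0.26 / 0.72 = 0.361.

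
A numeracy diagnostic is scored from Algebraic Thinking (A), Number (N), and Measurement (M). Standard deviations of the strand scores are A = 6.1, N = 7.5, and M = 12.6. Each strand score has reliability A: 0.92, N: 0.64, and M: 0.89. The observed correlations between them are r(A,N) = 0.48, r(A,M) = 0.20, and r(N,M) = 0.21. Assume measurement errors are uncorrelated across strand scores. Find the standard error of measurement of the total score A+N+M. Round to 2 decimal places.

6.38

Var(total) = 252.22 + 114.354 = 366.574.
True-score variance = 211.53 + 114.354 = 325.884, so reliability = 0.8890.
Error variance = 366.574 − 325.884 = 40.6904; SEM = √40.6904 = 6.38.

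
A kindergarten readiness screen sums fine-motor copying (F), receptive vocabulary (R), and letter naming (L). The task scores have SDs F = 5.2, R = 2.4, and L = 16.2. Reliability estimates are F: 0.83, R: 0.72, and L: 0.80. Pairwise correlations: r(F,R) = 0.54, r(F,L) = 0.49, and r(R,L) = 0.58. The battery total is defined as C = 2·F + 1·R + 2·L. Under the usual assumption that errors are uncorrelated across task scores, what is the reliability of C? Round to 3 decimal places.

0.857

Var(C) = 2²·5.2² + 2.4² + 2²·16.2² + 2·[2·5.2·2.4·0.54 + 4·5.2·16.2·0.49 + 2·2.4·16.2·0.58] = 1163.68 + 447.379 = 1611.06.
With uncorrelated errors the cross-covariances are all true-score covariance, so they carry over unchanged; only the diagonal terms shrink to ρᵢσᵢ².
True-score variance = [2²·5.2²·0.83 + 2.4²·0.72 + 2²·16.2²·0.80] + 447.379 = 933.728 + 447.379 = 1381.11.
Reliability = 1381.11 / 1611.06 = 0.857.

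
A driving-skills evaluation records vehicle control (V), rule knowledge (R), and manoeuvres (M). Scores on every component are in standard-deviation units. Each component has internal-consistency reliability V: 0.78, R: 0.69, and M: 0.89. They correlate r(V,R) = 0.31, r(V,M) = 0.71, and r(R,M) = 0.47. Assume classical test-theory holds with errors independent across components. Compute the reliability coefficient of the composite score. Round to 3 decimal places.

Var(V+R+M) = 3 + 2·[0.31 + 0.71 + 0.47] = 3 + 2.98 = 5.98.
With uncorrelated errors the cross-covariances are all true-score covariance, so they carry over unchanged; only the diagonal terms shrink to ρᵢσᵢ².
True-score variance = [0.78 + 0.69 + 0.89] + 2.98 = 2.36 + 2.98 = 5.34.
Reliability = 5.34 / 5.98 = 0.893.

0.893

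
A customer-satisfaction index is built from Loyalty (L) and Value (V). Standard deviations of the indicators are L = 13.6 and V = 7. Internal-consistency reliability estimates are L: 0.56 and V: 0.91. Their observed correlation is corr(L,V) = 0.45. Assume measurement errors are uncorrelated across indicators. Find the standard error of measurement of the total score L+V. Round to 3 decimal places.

9.262

Var(total) = 233.96 + 85.68 = 319.64.
True-score variance = 148.168 + 85.68 = 233.848, so reliability = 0.7316.
Error variance = 319.64 − 233.848 = 85.7924; SEM = √85.7924 = 9.262.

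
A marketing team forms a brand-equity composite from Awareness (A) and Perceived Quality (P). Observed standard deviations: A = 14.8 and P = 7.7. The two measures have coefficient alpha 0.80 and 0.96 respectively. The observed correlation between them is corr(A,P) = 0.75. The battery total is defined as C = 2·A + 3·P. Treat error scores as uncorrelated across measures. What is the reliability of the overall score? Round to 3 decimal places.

0.919

Var(C) = 2²·14.8² + 3²·7.7² + 2·[6·14.8·7.7·0.75] = 1409.77 + 1025.64 = 2435.41.
With uncorrelated errors the cross-covariances are all true-score covariance, so they carry over unchanged; only the diagonal terms shrink to ρᵢσᵢ².
True-score variance = [2²·14.8²·0.80 + 3²·7.7²·0.96] + 1025.64 = 1213.19 + 1025.64 = 2238.83.
Reliability = 2238.83 / 2435.41 = 0.919.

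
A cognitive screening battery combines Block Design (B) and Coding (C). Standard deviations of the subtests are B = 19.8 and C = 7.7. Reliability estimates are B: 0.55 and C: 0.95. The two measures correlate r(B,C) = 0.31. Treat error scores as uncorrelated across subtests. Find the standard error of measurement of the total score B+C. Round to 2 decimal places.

Var(total) = 451.33 + 94.5252 = 545.855.
True-score variance = 271.948 + 94.5252 = 366.473, so reliability = 0.6714.
Error variance = 545.855 − 366.473 = 179.383; SEM = √179.383 = 13.39.

13.39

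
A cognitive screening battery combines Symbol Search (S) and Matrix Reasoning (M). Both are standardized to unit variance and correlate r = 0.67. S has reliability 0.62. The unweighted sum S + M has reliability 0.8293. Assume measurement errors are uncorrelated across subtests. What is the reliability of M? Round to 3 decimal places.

Var(S+M) = 2 + 2·0.67 = 3.340.
True-score variance = ρ_S + ρ_M + 2·0.67, so 0.8293 = (0.62 + ρ_M + 1.34) / 3.340.
ρ_M = 0.8293·3.340 − 0.62 − 1.34 = 0.810.

0.810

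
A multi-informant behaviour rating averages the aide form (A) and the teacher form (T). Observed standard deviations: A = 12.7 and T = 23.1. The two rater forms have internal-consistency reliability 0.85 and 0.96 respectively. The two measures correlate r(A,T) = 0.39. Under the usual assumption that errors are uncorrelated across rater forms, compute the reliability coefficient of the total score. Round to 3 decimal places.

0.951

Var(A+T) = 12.7² + 23.1² + 2·[12.7·23.1·0.39] = 694.9 + 228.829 = 923.729.
With uncorrelated errors the cross-covariances are all true-score covariance, so they carry over unchanged; only the diagonal terms shrink to ρᵢσᵢ².
True-score variance = [12.7²·0.85 + 23.1²·0.96] + 228.829 = 649.362 + 228.829 = 878.191.
Reliability = 878.191 / 923.729 = 0.951.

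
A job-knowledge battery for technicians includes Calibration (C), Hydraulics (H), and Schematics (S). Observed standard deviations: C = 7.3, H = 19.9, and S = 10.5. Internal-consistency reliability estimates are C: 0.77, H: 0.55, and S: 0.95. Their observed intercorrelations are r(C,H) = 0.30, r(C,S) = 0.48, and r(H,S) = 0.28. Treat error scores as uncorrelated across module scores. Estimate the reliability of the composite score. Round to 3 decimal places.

0.766

Var(C+H+S) = 7.3² + 19.9² + 10.5² + 2·[7.3·19.9·0.30 + 7.3·10.5·0.48 + 19.9·10.5·0.28] = 559.55 + 277.758 = 837.308.
Under uncorrelated errors the observed covariances equal the true-score covariances, so only the own-variance terms attenuate.
True-score variance = [7.3²·0.77 + 19.9²·0.55 + 10.5²·0.95] + 277.758 = 363.576 + 277.758 = 641.334.
Reliability = 641.334 / 837.308 = 0.766.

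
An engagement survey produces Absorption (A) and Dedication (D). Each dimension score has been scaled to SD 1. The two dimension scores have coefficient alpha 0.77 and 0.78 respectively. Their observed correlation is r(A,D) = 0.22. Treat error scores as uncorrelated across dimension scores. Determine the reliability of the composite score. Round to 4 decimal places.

0.8156

Var(A+D) = 2 + 2·[0.22] = 2 + 0.44 = 2.44.
With uncorrelated errors the cross-covariances are all true-score covariance, so they carry over unchanged; only the diagonal terms shrink to ρᵢσᵢ².
True-score variance = [0.77 + 0.78] + 0.44 = 1.55 + 0.44 = 1.99.
Reliability = 1.99 / 2.44 = 0.8156.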